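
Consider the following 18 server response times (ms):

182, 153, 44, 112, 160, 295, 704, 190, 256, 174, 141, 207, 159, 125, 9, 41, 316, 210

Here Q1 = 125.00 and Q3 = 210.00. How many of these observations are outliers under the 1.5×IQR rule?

IQR = 85.00; fences at 125.00 − 127.50 = -2.50 and 210.00 + 127.50 = 337.50.
Outside the cutoffs: 704.

1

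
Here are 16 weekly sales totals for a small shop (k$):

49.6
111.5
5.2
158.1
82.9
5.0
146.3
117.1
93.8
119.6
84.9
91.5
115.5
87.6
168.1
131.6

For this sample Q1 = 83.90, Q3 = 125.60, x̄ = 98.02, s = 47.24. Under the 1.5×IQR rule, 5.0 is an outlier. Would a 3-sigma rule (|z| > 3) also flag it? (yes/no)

no

z = (5.0 − 98.02) / 47.24 = -1.97.
|z| = 1.97 ≤ 3.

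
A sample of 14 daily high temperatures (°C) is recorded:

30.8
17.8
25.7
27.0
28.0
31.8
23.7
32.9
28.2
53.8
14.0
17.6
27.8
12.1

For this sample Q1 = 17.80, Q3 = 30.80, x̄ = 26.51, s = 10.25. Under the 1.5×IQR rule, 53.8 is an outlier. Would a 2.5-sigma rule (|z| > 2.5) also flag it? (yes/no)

z = (53.8 − 26.51) / 10.25 = 2.66.
|z| = 2.66 > 2.5.

yes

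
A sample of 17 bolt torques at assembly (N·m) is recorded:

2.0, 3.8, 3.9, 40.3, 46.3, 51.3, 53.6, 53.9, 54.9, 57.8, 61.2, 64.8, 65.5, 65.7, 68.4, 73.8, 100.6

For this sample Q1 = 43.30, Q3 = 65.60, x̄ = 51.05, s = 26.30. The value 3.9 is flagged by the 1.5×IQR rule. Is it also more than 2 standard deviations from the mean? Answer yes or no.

no

z = (3.9 − 51.05) / 26.30 = -1.79.
|z| = 1.79 ≤ 2.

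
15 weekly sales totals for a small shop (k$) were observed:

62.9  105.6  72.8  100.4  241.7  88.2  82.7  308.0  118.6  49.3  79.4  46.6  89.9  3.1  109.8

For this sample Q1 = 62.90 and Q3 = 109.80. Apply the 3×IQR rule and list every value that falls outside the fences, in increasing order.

IQR = Q3 − Q1 = 109.80 − 62.90 = 46.90.
Lower fence = Q1 − 3·IQR = 62.90 − 140.70 = -77.80.
Upper fence = Q3 + 3·IQR = 109.80 + 140.70 = 250.50.
308.0 > 250.50 → outlier.
All remaining values lie within [-77.80, 250.50].

308.0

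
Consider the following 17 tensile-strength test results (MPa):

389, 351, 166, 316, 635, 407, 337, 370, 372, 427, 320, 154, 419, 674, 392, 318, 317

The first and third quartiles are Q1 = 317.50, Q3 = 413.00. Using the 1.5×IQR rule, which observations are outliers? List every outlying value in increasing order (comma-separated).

154, 166, 635, 674

IQR = Q3 − Q1 = 413.00 − 317.50 = 95.50.
Lower fence = Q1 − 1.5·IQR = 317.50 − 143.25 = 174.25.
Upper fence = Q3 + 1.5·IQR = 413.00 + 143.25 = 556.25.
154 < 174.25 → outlier.
166 < 174.25 → outlier.
635 > 556.25 → outlier.
674 > 556.25 → outlier.
All remaining values lie within [174.25, 556.25].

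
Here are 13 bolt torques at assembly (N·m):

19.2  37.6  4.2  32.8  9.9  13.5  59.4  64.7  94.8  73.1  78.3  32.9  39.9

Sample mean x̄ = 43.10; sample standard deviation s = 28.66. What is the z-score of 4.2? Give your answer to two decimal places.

z = (4.2 − 43.10) / 28.66 = -1.36.

-1.36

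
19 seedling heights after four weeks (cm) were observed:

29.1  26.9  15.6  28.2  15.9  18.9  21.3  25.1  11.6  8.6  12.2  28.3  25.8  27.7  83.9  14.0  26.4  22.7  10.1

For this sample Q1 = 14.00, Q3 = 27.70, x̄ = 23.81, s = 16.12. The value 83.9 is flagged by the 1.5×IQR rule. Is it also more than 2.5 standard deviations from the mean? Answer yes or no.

z = (83.9 − 23.81) / 16.12 = 3.73.
|z| = 3.73 > 2.5.

yes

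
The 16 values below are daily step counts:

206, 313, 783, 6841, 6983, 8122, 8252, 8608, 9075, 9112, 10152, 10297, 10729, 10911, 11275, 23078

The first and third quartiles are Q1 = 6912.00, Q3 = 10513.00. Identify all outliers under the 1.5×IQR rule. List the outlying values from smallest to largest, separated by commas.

206, 313, 783, 23078

IQR = Q3 − Q1 = 10513.00 − 6912.00 = 3601.00.
Lower fence = Q1 − 1.5·IQR = 6912.00 − 5401.50 = 1510.50.
Upper fence = Q3 + 1.5·IQR = 10513.00 + 5401.50 = 15914.50.
206 < 1510.50 → outlier.
313 < 1510.50 → outlier.
783 < 1510.50 → outlier.
23078 > 15914.50 → outlier.
All remaining values lie within [1510.50, 15914.50].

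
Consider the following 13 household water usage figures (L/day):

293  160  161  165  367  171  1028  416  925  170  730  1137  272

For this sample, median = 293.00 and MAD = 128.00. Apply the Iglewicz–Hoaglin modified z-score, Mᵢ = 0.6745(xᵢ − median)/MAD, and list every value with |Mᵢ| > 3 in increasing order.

|Mᵢ| > 3 ⇔ |xᵢ − 293.00| > 3·128.00/0.6745 = 569.31.
So outliers lie outside [-276.31, 862.31].
925: M = 3.33 → outlier.
1028: M = 3.87 → outlier.
1137: M = 4.45 → outlier.

925, 1028, 1137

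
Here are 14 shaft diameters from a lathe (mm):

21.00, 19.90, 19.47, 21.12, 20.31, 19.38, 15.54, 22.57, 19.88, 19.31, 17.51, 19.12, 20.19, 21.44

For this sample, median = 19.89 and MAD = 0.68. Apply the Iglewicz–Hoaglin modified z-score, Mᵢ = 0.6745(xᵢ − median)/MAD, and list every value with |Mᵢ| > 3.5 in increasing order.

15.54

|Mᵢ| > 3.5 ⇔ |xᵢ − 19.89| > 3.5·0.68/0.6745 = 3.53.
So outliers lie outside [16.36, 23.42].
15.54: M = -4.31 → outlier.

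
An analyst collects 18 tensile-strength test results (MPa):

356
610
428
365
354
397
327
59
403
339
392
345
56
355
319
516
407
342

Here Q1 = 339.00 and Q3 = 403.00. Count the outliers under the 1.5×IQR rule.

4

IQR = 64.00; fences at 339.00 − 96.00 = 243.00 and 403.00 + 96.00 = 499.00.
Outside the cutoffs: 56, 59, 516, 610.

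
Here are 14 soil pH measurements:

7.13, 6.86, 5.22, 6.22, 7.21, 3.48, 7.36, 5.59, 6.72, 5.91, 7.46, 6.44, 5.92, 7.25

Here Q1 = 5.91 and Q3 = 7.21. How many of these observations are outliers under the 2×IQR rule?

IQR = 1.30; fences at 5.91 − 2.60 = 3.31 and 7.21 + 2.60 = 9.81.
Every value lies within the cutoffs.

0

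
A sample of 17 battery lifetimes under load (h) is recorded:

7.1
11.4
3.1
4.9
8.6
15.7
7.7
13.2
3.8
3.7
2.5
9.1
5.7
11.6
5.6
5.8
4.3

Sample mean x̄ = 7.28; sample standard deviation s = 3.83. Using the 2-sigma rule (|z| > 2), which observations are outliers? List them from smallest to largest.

Cutoffs at x̄ ± 2s: 7.28 ± 2·3.83 = [-0.38, 14.94].
15.7: z = 2.20, |z| > 2 → outlier.
Every other value lies within [-0.38, 14.94].

15.7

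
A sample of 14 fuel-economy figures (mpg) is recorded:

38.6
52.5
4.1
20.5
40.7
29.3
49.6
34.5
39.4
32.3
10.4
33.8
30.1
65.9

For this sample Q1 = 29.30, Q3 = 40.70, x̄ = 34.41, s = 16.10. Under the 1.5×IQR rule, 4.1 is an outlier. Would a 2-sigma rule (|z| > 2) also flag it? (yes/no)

no

z = (4.1 − 34.41) / 16.10 = -1.88.
|z| = 1.88 ≤ 2.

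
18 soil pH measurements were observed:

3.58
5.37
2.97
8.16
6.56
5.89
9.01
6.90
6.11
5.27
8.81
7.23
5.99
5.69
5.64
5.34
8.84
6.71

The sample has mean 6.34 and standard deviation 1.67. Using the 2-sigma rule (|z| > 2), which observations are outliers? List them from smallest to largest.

Cutoffs at x̄ ± 2s: 6.34 ± 2·1.67 = [3.00, 9.68].
2.97: z = -2.02, |z| > 2 → outlier.
Every other value lies within [3.00, 9.68].

2.97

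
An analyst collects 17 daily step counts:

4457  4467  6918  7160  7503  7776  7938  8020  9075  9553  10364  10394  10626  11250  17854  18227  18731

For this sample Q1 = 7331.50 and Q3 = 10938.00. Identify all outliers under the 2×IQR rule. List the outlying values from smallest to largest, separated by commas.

IQR = Q3 − Q1 = 10938.00 − 7331.50 = 3606.50.
Lower fence = Q1 − 2·IQR = 7331.50 − 7213.00 = 118.50.
Upper fence = Q3 + 2·IQR = 10938.00 + 7213.00 = 18151.00.
18227 > 18151.00 → outlier.
18731 > 18151.00 → outlier.
All remaining values lie within [118.50, 18151.00].

18227, 18731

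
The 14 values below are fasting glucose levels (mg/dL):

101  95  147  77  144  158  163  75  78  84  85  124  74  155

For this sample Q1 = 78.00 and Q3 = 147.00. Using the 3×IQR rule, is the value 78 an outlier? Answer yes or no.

IQR = Q3 − Q1 = 147.00 − 78.00 = 69.00.
Lower fence = Q1 − 3·IQR = 78.00 − 207.00 = -129.00.
Upper fence = Q3 + 3·IQR = 147.00 + 207.00 = 354.00.
78 lies within [-129.00, 354.00].

no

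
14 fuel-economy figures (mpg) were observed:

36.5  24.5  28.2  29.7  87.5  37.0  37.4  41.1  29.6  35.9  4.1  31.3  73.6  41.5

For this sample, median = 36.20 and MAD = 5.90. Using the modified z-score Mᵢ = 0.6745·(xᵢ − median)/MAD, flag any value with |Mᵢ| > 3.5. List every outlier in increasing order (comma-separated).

|Mᵢ| > 3.5 ⇔ |xᵢ − 36.20| > 3.5·5.90/0.6745 = 30.62.
So outliers lie outside [5.58, 66.82].
4.1: M = -3.67 → outlier.
73.6: M = 4.28 → outlier.
87.5: M = 5.86 → outlier.

4.1, 73.6, 87.5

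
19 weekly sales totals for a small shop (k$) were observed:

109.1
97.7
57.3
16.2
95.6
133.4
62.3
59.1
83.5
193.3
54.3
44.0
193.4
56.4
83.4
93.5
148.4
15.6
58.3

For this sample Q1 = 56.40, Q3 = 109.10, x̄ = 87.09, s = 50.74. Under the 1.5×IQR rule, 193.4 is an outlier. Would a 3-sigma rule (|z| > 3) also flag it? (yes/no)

no

z = (193.4 − 87.09) / 50.74 = 2.10.
|z| = 2.10 ≤ 3.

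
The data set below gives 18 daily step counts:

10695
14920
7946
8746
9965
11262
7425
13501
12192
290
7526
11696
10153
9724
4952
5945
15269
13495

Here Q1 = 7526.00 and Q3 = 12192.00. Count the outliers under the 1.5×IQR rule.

IQR = 4666.00; fences at 7526.00 − 6999.00 = 527.00 and 12192.00 + 6999.00 = 19191.00.
Outside the cutoffs: 290.

1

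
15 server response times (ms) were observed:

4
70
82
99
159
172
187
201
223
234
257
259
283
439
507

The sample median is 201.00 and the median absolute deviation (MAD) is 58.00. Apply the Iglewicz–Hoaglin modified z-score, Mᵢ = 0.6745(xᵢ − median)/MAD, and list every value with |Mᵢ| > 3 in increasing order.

|Mᵢ| > 3 ⇔ |xᵢ − 201.00| > 3·58.00/0.6745 = 257.97.
So outliers lie outside [-56.97, 458.97].
507: M = 3.56 → outlier.

507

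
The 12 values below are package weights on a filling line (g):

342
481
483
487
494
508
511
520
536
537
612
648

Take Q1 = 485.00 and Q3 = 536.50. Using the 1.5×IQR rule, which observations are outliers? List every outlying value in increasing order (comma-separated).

342, 648

IQR = Q3 − Q1 = 536.50 − 485.00 = 51.50.
Lower fence = Q1 − 1.5·IQR = 485.00 − 77.25 = 407.75.
Upper fence = Q3 + 1.5·IQR = 536.50 + 77.25 = 613.75.
342 < 407.75 → outlier.
648 > 613.75 → outlier.
All remaining values lie within [407.75, 613.75].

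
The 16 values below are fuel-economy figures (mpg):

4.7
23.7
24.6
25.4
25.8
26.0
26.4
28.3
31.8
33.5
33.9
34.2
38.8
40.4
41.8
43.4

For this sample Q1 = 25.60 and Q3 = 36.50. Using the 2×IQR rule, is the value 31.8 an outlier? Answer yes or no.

IQR = Q3 − Q1 = 36.50 − 25.60 = 10.90.
Lower fence = Q1 − 2·IQR = 25.60 − 21.80 = 3.80.
Upper fence = Q3 + 2·IQR = 36.50 + 21.80 = 58.30.
31.8 lies within [3.80, 58.30].

no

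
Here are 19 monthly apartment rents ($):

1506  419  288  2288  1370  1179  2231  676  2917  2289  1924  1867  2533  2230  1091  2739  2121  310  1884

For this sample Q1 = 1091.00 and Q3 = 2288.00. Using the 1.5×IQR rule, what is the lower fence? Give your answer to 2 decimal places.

IQR = Q3 − Q1 = 2288.00 − 1091.00 = 1197.00.
Lower fence = Q1 − 1.5·IQR = 1091.00 − 1795.50 = -704.50.
Upper fence = Q3 + 1.5·IQR = 2288.00 + 1795.50 = 4083.50.

-704.50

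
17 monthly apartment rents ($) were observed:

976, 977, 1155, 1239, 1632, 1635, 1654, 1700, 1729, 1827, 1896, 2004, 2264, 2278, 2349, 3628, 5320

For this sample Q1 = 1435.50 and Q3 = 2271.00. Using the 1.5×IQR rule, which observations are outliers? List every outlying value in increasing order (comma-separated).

IQR = Q3 − Q1 = 2271.00 − 1435.50 = 835.50.
Lower fence = Q1 − 1.5·IQR = 1435.50 − 1253.25 = 182.25.
Upper fence = Q3 + 1.5·IQR = 2271.00 + 1253.25 = 3524.25.
3628 > 3524.25 → outlier.
5320 > 3524.25 → outlier.
All remaining values lie within [182.25, 3524.25].

3628, 5320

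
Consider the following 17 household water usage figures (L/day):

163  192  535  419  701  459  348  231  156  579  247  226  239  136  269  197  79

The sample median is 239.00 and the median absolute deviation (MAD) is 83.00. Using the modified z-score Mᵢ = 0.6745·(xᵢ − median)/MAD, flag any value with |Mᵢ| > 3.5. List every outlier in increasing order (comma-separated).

701

|Mᵢ| > 3.5 ⇔ |xᵢ − 239.00| > 3.5·83.00/0.6745 = 430.69.
So outliers lie outside [-191.69, 669.69].
701: M = 3.75 → outlier.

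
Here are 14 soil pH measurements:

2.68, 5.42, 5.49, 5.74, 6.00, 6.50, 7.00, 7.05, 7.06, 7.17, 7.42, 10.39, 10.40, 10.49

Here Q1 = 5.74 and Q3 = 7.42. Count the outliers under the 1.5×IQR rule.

4

IQR = 1.68; fences at 5.74 − 2.52 = 3.22 and 7.42 + 2.52 = 9.94.
Outside the cutoffs: 2.68, 10.39, 10.40, 10.49.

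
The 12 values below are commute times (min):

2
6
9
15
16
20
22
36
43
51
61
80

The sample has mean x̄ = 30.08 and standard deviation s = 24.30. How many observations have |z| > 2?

1

Cutoffs: x̄ ± 2s = [-18.52, 78.68].
Outside the cutoffs: 80.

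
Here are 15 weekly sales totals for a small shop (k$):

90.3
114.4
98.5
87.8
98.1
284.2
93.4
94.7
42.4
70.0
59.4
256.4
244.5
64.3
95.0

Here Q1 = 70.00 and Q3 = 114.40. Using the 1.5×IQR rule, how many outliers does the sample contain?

3

IQR = 44.40; fences at 70.00 − 66.60 = 3.40 and 114.40 + 66.60 = 181.00.
Outside the cutoffs: 244.5, 256.4, 284.2.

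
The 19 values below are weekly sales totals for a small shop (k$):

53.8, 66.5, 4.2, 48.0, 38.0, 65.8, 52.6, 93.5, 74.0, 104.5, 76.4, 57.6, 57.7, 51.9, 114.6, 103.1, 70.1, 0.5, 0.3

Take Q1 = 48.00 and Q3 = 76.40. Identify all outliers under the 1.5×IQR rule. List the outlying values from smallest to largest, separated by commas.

IQR = Q3 − Q1 = 76.40 − 48.00 = 28.40.
Lower fence = Q1 − 1.5·IQR = 48.00 − 42.60 = 5.40.
Upper fence = Q3 + 1.5·IQR = 76.40 + 42.60 = 119.00.
0.3 < 5.40 → outlier.
0.5 < 5.40 → outlier.
4.2 < 5.40 → outlier.
All remaining values lie within [5.40, 119.00].

0.3, 0.5, 4.2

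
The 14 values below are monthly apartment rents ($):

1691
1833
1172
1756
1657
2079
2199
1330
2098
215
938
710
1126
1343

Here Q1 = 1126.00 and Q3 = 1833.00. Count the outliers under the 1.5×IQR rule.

IQR = 707.00; fences at 1126.00 − 1060.50 = 65.50 and 1833.00 + 1060.50 = 2893.50.
Every value lies within the cutoffs.

0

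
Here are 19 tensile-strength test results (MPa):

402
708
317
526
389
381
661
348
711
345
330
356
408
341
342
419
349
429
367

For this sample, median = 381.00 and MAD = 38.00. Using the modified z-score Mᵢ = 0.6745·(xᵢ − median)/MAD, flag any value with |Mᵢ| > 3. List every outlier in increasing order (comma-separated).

|Mᵢ| > 3 ⇔ |xᵢ − 381.00| > 3·38.00/0.6745 = 169.01.
So outliers lie outside [211.99, 550.01].
661: M = 4.97 → outlier.
708: M = 5.80 → outlier.
711: M = 5.86 → outlier.

661, 708, 711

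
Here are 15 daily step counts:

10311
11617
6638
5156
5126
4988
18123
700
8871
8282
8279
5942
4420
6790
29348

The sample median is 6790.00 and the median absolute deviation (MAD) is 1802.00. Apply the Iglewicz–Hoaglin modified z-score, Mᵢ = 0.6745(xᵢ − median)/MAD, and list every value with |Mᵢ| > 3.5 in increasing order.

18123, 29348

|Mᵢ| > 3.5 ⇔ |xᵢ − 6790.00| > 3.5·1802.00/0.6745 = 9350.63.
So outliers lie outside [-2560.63, 16140.63].
18123: M = 4.24 → outlier.
29348: M = 8.44 → outlier.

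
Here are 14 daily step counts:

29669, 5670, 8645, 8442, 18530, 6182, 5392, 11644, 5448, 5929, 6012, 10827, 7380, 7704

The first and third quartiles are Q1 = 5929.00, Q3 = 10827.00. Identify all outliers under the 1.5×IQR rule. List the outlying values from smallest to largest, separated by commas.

18530, 29669

IQR = Q3 − Q1 = 10827.00 − 5929.00 = 4898.00.
Lower fence = Q1 − 1.5·IQR = 5929.00 − 7347.00 = -1418.00.
Upper fence = Q3 + 1.5·IQR = 10827.00 + 7347.00 = 18174.00.
18530 > 18174.00 → outlier.
29669 > 18174.00 → outlier.
All remaining values lie within [-1418.00, 18174.00].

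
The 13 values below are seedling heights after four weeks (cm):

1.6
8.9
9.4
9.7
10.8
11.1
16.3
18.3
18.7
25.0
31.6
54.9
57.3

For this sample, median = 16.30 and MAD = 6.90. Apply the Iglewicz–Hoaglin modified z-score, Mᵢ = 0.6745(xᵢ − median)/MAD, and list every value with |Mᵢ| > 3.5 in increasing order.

54.9, 57.3

|Mᵢ| > 3.5 ⇔ |xᵢ − 16.30| > 3.5·6.90/0.6745 = 35.80.
So outliers lie outside [-19.50, 52.10].
54.9: M = 3.77 → outlier.
57.3: M = 4.01 → outlier.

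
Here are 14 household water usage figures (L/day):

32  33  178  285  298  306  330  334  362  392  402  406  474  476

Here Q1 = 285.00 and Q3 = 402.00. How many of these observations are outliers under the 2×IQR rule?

2

IQR = 117.00; fences at 285.00 − 234.00 = 51.00 and 402.00 + 234.00 = 636.00.
Outside the cutoffs: 32, 33.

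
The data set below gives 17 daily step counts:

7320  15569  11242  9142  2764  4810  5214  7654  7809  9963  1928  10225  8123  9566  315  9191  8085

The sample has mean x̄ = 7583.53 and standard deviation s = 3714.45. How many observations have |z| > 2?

1

Cutoffs: x̄ ± 2s = [154.63, 15012.43].
Outside the cutoffs: 15569.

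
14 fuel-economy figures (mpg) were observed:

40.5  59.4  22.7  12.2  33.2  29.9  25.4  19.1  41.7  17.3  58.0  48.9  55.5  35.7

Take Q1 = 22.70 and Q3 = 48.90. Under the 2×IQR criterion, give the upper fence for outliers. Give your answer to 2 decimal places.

101.30

IQR = Q3 − Q1 = 48.90 − 22.70 = 26.20.
Lower fence = Q1 − 2·IQR = 22.70 − 52.40 = -29.70.
Upper fence = Q3 + 2·IQR = 48.90 + 52.40 = 101.30.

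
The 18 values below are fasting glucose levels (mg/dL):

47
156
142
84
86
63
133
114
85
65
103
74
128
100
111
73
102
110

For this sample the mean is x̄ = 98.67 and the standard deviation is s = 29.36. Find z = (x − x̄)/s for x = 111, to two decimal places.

0.42

z = (111 − 98.67) / 29.36 = 0.42.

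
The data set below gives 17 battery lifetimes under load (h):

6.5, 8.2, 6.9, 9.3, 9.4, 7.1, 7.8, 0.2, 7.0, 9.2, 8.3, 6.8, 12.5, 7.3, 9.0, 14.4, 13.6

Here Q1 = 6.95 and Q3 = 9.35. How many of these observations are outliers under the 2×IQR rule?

2

IQR = 2.40; fences at 6.95 − 4.80 = 2.15 and 9.35 + 4.80 = 14.15.
Outside the cutoffs: 0.2, 14.4.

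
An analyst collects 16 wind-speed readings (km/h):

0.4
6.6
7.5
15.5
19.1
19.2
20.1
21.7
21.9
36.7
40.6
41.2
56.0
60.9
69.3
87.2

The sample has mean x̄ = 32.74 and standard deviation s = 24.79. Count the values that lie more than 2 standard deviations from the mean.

1

Cutoffs: x̄ ± 2s = [-16.84, 82.32].
Outside the cutoffs: 87.2.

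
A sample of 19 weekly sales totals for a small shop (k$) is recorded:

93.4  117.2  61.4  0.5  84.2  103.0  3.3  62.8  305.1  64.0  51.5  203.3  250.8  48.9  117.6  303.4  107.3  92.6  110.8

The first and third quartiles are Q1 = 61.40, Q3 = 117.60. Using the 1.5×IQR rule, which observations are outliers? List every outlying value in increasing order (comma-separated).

IQR = Q3 − Q1 = 117.60 − 61.40 = 56.20.
Lower fence = Q1 − 1.5·IQR = 61.40 − 84.30 = -22.90.
Upper fence = Q3 + 1.5·IQR = 117.60 + 84.30 = 201.90.
203.3 > 201.90 → outlier.
250.8 > 201.90 → outlier.
303.4 > 201.90 → outlier.
305.1 > 201.90 → outlier.
All remaining values lie within [-22.90, 201.90].

203.3, 250.8, 303.4, 305.1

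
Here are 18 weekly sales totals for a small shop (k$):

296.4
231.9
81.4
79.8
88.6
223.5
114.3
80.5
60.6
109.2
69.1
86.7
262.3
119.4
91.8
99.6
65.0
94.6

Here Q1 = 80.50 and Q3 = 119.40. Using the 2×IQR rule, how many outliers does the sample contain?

IQR = 38.90; fences at 80.50 − 77.80 = 2.70 and 119.40 + 77.80 = 197.20.
Outside the cutoffs: 223.5, 231.9, 262.3, 296.4.

4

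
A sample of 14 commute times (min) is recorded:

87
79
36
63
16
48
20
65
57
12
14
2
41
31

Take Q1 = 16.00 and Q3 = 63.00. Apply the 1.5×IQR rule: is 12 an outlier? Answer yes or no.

IQR = Q3 − Q1 = 63.00 − 16.00 = 47.00.
Lower fence = Q1 − 1.5·IQR = 16.00 − 70.50 = -54.50.
Upper fence = Q3 + 1.5·IQR = 63.00 + 70.50 = 133.50.
12 lies within [-54.50, 133.50].

no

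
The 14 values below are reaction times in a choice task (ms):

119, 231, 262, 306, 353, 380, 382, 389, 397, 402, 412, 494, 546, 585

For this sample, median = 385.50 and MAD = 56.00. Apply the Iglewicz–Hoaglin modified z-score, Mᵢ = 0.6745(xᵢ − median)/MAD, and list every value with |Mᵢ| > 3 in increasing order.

|Mᵢ| > 3 ⇔ |xᵢ − 385.50| > 3·56.00/0.6745 = 249.07.
So outliers lie outside [136.43, 634.57].
119: M = -3.21 → outlier.

119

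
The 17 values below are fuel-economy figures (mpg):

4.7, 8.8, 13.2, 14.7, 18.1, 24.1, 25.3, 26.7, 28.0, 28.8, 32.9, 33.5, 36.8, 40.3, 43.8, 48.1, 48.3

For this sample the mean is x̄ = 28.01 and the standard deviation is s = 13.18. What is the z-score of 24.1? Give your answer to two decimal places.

-0.30

z = (24.1 − 28.01) / 13.18 = -0.30.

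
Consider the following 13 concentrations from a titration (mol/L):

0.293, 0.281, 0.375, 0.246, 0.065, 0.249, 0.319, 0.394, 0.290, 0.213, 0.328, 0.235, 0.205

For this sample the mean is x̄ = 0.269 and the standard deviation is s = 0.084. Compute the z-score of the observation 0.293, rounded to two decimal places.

0.29

z = (0.293 − 0.269) / 0.084 = 0.29.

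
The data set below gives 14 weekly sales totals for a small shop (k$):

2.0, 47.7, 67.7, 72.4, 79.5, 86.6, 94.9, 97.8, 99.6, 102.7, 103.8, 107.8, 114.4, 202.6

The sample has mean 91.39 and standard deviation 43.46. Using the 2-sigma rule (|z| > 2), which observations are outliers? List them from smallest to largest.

Cutoffs at x̄ ± 2s: 91.39 ± 2·43.46 = [4.47, 178.31].
2.0: z = -2.06, |z| > 2 → outlier.
202.6: z = 2.56, |z| > 2 → outlier.
Every other value lies within [4.47, 178.31].

2.0, 202.6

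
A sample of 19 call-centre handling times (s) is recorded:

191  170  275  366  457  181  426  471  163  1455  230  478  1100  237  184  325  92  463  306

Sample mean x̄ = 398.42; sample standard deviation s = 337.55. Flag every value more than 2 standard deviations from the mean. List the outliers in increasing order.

1100, 1455

Cutoffs at x̄ ± 2s: 398.42 ± 2·337.55 = [-276.68, 1073.52].
1100: z = 2.08, |z| > 2 → outlier.
1455: z = 3.13, |z| > 2 → outlier.
Every other value lies within [-276.68, 1073.52].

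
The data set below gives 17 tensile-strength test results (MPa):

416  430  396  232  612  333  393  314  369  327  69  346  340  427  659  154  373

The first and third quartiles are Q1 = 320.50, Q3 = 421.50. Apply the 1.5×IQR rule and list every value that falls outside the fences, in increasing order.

IQR = Q3 − Q1 = 421.50 − 320.50 = 101.00.
Lower fence = Q1 − 1.5·IQR = 320.50 − 151.50 = 169.00.
Upper fence = Q3 + 1.5·IQR = 421.50 + 151.50 = 573.00.
69 < 169.00 → outlier.
154 < 169.00 → outlier.
612 > 573.00 → outlier.
659 > 573.00 → outlier.
All remaining values lie within [169.00, 573.00].

69, 154, 612, 659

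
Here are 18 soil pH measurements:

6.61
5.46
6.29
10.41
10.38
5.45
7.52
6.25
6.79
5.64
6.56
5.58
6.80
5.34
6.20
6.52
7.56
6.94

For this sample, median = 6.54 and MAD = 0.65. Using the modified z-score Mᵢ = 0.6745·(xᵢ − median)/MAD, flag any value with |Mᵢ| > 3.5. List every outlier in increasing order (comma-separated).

10.38, 10.41

|Mᵢ| > 3.5 ⇔ |xᵢ − 6.54| > 3.5·0.65/0.6745 = 3.37.
So outliers lie outside [3.17, 9.91].
10.38: M = 3.98 → outlier.
10.41: M = 4.02 → outlier.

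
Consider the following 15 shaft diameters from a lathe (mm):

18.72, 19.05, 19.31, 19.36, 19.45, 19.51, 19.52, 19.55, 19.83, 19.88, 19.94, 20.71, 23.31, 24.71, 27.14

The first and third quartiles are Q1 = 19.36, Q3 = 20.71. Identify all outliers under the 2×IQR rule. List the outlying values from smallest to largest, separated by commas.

IQR = Q3 − Q1 = 20.71 − 19.36 = 1.35.
Lower fence = Q1 − 2·IQR = 19.36 − 2.70 = 16.66.
Upper fence = Q3 + 2·IQR = 20.71 + 2.70 = 23.41.
24.71 > 23.41 → outlier.
27.14 > 23.41 → outlier.
All remaining values lie within [16.66, 23.41].

24.71, 27.14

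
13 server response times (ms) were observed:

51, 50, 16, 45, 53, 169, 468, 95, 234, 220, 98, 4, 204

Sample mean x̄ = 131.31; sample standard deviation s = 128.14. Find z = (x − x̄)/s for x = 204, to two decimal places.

0.57

z = (204 − 131.31) / 128.14 = 0.57.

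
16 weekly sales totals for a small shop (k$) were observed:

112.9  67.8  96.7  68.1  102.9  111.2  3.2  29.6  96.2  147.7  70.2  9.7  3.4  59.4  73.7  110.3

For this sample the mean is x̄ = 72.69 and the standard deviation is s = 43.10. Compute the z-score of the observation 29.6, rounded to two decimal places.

z = (29.6 − 72.69) / 43.10 = -1.00.

-1.00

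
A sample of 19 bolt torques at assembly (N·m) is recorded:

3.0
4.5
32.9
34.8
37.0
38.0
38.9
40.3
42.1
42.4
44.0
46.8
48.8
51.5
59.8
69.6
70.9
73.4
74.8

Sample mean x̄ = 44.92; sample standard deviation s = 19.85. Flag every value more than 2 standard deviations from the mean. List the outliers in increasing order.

3.0, 4.5

Cutoffs at x̄ ± 2s: 44.92 ± 2·19.85 = [5.22, 84.62].
3.0: z = -2.11, |z| > 2 → outlier.
4.5: z = -2.04, |z| > 2 → outlier.
Every other value lies within [5.22, 84.62].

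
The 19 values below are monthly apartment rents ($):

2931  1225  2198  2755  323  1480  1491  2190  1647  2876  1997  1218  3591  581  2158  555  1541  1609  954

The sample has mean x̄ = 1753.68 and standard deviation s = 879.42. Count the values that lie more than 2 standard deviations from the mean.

Cutoffs: x̄ ± 2s = [-5.16, 3512.52].
Outside the cutoffs: 3591.

1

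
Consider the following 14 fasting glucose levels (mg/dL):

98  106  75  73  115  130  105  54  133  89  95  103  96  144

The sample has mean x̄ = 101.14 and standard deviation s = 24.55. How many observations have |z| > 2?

Cutoffs: x̄ ± 2s = [52.04, 150.24].
Every value lies within the cutoffs.

0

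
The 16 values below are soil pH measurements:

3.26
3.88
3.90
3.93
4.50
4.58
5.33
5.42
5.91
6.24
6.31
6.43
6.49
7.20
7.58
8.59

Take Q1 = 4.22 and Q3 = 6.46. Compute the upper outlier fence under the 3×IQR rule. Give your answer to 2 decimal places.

IQR = Q3 − Q1 = 6.46 − 4.22 = 2.24.
Lower fence = Q1 − 3·IQR = 4.22 − 6.72 = -2.50.
Upper fence = Q3 + 3·IQR = 6.46 + 6.72 = 13.18.

13.18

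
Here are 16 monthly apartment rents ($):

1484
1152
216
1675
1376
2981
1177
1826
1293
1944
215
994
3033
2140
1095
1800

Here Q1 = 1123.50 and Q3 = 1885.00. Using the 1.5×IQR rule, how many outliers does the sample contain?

1

IQR = 761.50; fences at 1123.50 − 1142.25 = -18.75 and 1885.00 + 1142.25 = 3027.25.
Outside the cutoffs: 3033.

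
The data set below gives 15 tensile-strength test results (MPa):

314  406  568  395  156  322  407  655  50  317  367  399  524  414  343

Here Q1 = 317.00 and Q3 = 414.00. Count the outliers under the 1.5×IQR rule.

4

IQR = 97.00; fences at 317.00 − 145.50 = 171.50 and 414.00 + 145.50 = 559.50.
Outside the cutoffs: 50, 156, 568, 655.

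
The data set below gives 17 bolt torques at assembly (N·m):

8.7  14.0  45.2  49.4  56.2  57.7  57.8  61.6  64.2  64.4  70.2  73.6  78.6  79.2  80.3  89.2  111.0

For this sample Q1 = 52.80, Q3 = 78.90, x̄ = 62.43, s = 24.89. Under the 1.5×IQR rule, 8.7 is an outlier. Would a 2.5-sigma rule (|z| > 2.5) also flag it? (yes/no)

z = (8.7 − 62.43) / 24.89 = -2.16.
|z| = 2.16 ≤ 2.5.

no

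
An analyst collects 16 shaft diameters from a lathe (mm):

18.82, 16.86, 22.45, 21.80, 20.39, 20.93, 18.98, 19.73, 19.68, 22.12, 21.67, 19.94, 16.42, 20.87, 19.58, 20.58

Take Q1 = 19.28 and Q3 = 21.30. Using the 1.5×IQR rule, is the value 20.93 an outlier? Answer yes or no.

IQR = Q3 − Q1 = 21.30 − 19.28 = 2.02.
Lower fence = Q1 − 1.5·IQR = 19.28 − 3.03 = 16.25.
Upper fence = Q3 + 1.5·IQR = 21.30 + 3.03 = 24.33.
20.93 lies within [16.25, 24.33].

no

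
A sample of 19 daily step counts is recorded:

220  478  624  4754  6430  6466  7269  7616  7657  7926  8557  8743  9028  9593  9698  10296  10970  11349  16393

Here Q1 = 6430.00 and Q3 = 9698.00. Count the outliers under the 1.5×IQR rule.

4

IQR = 3268.00; fences at 6430.00 − 4902.00 = 1528.00 and 9698.00 + 4902.00 = 14600.00.
Outside the cutoffs: 220, 478, 624, 16393.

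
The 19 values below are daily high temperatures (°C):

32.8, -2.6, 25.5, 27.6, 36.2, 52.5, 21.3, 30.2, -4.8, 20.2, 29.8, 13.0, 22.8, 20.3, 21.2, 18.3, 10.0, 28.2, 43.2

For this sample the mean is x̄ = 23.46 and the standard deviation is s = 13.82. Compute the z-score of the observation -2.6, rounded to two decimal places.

-1.89

z = (-2.6 − 23.46) / 13.82 = -1.89.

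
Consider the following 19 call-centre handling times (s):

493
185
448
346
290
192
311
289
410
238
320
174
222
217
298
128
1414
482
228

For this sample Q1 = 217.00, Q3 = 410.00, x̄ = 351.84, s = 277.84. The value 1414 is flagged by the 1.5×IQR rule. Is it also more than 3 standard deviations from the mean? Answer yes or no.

z = (1414 − 351.84) / 277.84 = 3.82.
|z| = 3.82 > 3.

yes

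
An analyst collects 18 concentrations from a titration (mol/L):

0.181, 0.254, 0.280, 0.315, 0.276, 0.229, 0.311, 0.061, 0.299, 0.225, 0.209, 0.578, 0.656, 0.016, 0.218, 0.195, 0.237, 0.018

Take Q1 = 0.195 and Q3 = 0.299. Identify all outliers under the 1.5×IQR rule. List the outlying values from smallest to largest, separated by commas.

0.016, 0.018, 0.578, 0.656

IQR = Q3 − Q1 = 0.299 − 0.195 = 0.104.
Lower fence = Q1 − 1.5·IQR = 0.195 − 0.156 = 0.039.
Upper fence = Q3 + 1.5·IQR = 0.299 + 0.156 = 0.455.
0.016 < 0.039 → outlier.
0.018 < 0.039 → outlier.
0.578 > 0.455 → outlier.
0.656 > 0.455 → outlier.
All remaining values lie within [0.039, 0.455].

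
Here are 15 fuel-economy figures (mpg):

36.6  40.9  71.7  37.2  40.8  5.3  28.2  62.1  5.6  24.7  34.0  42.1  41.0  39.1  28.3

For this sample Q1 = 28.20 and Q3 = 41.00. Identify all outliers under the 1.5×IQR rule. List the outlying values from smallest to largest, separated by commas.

5.3, 5.6, 62.1, 71.7

IQR = Q3 − Q1 = 41.00 − 28.20 = 12.80.
Lower fence = Q1 − 1.5·IQR = 28.20 − 19.20 = 9.00.
Upper fence = Q3 + 1.5·IQR = 41.00 + 19.20 = 60.20.
5.3 < 9.00 → outlier.
5.6 < 9.00 → outlier.
62.1 > 60.20 → outlier.
71.7 > 60.20 → outlier.
All remaining values lie within [9.00, 60.20].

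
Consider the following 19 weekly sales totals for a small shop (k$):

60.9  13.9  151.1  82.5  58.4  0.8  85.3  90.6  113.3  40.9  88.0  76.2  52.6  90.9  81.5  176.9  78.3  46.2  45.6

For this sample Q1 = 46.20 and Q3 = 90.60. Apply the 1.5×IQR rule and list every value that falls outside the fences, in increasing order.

IQR = Q3 − Q1 = 90.60 − 46.20 = 44.40.
Lower fence = Q1 − 1.5·IQR = 46.20 − 66.60 = -20.40.
Upper fence = Q3 + 1.5·IQR = 90.60 + 66.60 = 157.20.
176.9 > 157.20 → outlier.
All remaining values lie within [-20.40, 157.20].

176.9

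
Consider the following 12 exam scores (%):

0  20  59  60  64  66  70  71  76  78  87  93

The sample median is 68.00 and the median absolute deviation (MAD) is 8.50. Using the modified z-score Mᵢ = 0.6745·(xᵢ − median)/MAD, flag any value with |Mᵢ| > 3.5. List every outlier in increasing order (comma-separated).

|Mᵢ| > 3.5 ⇔ |xᵢ − 68.00| > 3.5·8.50/0.6745 = 44.11.
So outliers lie outside [23.89, 112.11].
0: M = -5.40 → outlier.
20: M = -3.81 → outlier.

0, 20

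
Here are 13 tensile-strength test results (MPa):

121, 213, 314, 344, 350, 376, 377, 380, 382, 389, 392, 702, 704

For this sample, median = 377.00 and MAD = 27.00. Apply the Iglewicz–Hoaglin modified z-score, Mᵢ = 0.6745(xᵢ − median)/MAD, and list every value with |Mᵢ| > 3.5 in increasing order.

121, 213, 702, 704

|Mᵢ| > 3.5 ⇔ |xᵢ − 377.00| > 3.5·27.00/0.6745 = 140.10.
So outliers lie outside [236.90, 517.10].
121: M = -6.40 → outlier.
213: M = -4.10 → outlier.
702: M = 8.12 → outlier.
704: M = 8.17 → outlier.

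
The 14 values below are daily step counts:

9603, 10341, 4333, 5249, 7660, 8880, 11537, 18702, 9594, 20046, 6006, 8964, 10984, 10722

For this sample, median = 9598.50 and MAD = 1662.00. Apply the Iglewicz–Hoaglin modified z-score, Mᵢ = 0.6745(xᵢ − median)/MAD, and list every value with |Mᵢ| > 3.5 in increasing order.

|Mᵢ| > 3.5 ⇔ |xᵢ − 9598.50| > 3.5·1662.00/0.6745 = 8624.17.
So outliers lie outside [974.33, 18222.67].
18702: M = 3.69 → outlier.
20046: M = 4.24 → outlier.

18702, 20046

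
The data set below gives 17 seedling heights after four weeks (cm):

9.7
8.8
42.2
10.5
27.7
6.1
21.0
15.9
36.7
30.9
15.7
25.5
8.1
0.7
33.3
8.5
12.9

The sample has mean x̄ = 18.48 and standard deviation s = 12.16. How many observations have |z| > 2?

0

Cutoffs: x̄ ± 2s = [-5.84, 42.80].
Every value lies within the cutoffs.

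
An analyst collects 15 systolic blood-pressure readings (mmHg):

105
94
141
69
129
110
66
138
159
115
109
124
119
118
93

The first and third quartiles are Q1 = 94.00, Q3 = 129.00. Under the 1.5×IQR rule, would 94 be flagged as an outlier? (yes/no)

IQR = Q3 − Q1 = 129.00 − 94.00 = 35.00.
Lower fence = Q1 − 1.5·IQR = 94.00 − 52.50 = 41.50.
Upper fence = Q3 + 1.5·IQR = 129.00 + 52.50 = 181.50.
94 lies within [41.50, 181.50].

no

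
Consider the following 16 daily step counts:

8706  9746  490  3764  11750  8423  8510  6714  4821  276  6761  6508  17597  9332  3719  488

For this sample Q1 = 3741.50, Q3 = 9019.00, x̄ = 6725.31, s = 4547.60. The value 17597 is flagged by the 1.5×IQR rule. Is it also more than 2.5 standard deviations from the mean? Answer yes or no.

z = (17597 − 6725.31) / 4547.60 = 2.39.
|z| = 2.39 ≤ 2.5.

no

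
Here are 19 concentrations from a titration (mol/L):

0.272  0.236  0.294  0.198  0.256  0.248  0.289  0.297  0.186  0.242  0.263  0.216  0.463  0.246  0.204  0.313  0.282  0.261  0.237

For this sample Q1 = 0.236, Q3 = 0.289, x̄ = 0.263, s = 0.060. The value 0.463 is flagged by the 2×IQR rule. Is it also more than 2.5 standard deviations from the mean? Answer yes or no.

z = (0.463 − 0.263) / 0.060 = 3.33.
|z| = 3.33 > 2.5.

yes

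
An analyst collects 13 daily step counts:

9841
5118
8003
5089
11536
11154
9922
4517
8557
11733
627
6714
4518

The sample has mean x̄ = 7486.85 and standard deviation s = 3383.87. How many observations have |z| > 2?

Cutoffs: x̄ ± 2s = [719.11, 14254.59].
Outside the cutoffs: 627.

1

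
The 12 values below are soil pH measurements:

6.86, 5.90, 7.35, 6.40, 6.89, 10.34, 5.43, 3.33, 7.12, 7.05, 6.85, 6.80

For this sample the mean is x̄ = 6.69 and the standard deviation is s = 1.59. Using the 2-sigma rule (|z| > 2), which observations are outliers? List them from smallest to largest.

3.33, 10.34

Cutoffs at x̄ ± 2s: 6.69 ± 2·1.59 = [3.51, 9.87].
3.33: z = -2.11, |z| > 2 → outlier.
10.34: z = 2.30, |z| > 2 → outlier.
Every other value lies within [3.51, 9.87].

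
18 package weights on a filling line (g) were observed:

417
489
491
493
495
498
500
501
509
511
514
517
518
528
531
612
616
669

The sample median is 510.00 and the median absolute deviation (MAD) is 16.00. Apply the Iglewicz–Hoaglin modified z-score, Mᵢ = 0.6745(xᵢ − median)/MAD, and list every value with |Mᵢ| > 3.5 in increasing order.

417, 612, 616, 669

|Mᵢ| > 3.5 ⇔ |xᵢ − 510.00| > 3.5·16.00/0.6745 = 83.02.
So outliers lie outside [426.98, 593.02].
417: M = -3.92 → outlier.
612: M = 4.30 → outlier.
616: M = 4.47 → outlier.
669: M = 6.70 → outlier.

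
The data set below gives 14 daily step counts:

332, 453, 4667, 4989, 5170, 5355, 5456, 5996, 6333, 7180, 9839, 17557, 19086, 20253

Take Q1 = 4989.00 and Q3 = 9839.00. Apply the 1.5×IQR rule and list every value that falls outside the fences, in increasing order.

IQR = Q3 − Q1 = 9839.00 − 4989.00 = 4850.00.
Lower fence = Q1 − 1.5·IQR = 4989.00 − 7275.00 = -2286.00.
Upper fence = Q3 + 1.5·IQR = 9839.00 + 7275.00 = 17114.00.
17557 > 17114.00 → outlier.
19086 > 17114.00 → outlier.
20253 > 17114.00 → outlier.
All remaining values lie within [-2286.00, 17114.00].

17557, 19086, 20253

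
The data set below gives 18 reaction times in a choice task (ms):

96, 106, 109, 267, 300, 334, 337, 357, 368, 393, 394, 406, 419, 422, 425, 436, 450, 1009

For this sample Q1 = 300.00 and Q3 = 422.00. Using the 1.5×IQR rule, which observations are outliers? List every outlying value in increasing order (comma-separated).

96, 106, 109, 1009

IQR = Q3 − Q1 = 422.00 − 300.00 = 122.00.
Lower fence = Q1 − 1.5·IQR = 300.00 − 183.00 = 117.00.
Upper fence = Q3 + 1.5·IQR = 422.00 + 183.00 = 605.00.
96 < 117.00 → outlier.
106 < 117.00 → outlier.
109 < 117.00 → outlier.
1009 > 605.00 → outlier.
All remaining values lie within [117.00, 605.00].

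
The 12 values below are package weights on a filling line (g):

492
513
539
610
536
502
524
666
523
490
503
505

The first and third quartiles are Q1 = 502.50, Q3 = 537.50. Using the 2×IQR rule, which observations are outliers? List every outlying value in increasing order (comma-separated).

IQR = Q3 − Q1 = 537.50 − 502.50 = 35.00.
Lower fence = Q1 − 2·IQR = 502.50 − 70.00 = 432.50.
Upper fence = Q3 + 2·IQR = 537.50 + 70.00 = 607.50.
610 > 607.50 → outlier.
666 > 607.50 → outlier.
All remaining values lie within [432.50, 607.50].

610, 666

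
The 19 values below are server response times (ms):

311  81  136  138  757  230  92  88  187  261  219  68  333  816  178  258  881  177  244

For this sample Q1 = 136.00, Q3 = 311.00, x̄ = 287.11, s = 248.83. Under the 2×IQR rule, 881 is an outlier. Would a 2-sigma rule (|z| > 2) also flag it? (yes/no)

z = (881 − 287.11) / 248.83 = 2.39.
|z| = 2.39 > 2.

yes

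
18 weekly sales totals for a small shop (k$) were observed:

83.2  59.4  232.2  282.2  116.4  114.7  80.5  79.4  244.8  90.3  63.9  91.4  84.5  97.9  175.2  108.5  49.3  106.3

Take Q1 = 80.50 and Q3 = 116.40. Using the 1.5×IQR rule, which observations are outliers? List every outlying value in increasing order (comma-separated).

IQR = Q3 − Q1 = 116.40 − 80.50 = 35.90.
Lower fence = Q1 − 1.5·IQR = 80.50 − 53.85 = 26.65.
Upper fence = Q3 + 1.5·IQR = 116.40 + 53.85 = 170.25.
175.2 > 170.25 → outlier.
232.2 > 170.25 → outlier.
244.8 > 170.25 → outlier.
282.2 > 170.25 → outlier.
All remaining values lie within [26.65, 170.25].

175.2, 232.2, 244.8, 282.2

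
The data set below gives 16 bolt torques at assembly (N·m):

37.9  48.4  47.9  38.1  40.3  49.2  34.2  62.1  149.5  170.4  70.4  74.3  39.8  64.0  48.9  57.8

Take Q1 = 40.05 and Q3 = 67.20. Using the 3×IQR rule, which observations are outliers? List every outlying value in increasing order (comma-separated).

IQR = Q3 − Q1 = 67.20 − 40.05 = 27.15.
Lower fence = Q1 − 3·IQR = 40.05 − 81.45 = -41.40.
Upper fence = Q3 + 3·IQR = 67.20 + 81.45 = 148.65.
149.5 > 148.65 → outlier.
170.4 > 148.65 → outlier.
All remaining values lie within [-41.40, 148.65].

149.5, 170.4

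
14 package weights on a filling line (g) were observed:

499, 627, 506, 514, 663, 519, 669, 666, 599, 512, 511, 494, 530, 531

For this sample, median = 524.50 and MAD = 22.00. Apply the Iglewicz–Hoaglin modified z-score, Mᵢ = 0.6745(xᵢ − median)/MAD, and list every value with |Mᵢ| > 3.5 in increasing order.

663, 666, 669

|Mᵢ| > 3.5 ⇔ |xᵢ − 524.50| > 3.5·22.00/0.6745 = 114.16.
So outliers lie outside [410.34, 638.66].
663: M = 4.25 → outlier.
666: M = 4.34 → outlier.
669: M = 4.43 → outlier.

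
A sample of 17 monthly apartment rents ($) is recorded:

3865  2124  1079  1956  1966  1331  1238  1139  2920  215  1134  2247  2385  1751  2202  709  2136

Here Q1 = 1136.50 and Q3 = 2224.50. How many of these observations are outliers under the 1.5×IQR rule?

IQR = 1088.00; fences at 1136.50 − 1632.00 = -495.50 and 2224.50 + 1632.00 = 3856.50.
Outside the cutoffs: 3865.

1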